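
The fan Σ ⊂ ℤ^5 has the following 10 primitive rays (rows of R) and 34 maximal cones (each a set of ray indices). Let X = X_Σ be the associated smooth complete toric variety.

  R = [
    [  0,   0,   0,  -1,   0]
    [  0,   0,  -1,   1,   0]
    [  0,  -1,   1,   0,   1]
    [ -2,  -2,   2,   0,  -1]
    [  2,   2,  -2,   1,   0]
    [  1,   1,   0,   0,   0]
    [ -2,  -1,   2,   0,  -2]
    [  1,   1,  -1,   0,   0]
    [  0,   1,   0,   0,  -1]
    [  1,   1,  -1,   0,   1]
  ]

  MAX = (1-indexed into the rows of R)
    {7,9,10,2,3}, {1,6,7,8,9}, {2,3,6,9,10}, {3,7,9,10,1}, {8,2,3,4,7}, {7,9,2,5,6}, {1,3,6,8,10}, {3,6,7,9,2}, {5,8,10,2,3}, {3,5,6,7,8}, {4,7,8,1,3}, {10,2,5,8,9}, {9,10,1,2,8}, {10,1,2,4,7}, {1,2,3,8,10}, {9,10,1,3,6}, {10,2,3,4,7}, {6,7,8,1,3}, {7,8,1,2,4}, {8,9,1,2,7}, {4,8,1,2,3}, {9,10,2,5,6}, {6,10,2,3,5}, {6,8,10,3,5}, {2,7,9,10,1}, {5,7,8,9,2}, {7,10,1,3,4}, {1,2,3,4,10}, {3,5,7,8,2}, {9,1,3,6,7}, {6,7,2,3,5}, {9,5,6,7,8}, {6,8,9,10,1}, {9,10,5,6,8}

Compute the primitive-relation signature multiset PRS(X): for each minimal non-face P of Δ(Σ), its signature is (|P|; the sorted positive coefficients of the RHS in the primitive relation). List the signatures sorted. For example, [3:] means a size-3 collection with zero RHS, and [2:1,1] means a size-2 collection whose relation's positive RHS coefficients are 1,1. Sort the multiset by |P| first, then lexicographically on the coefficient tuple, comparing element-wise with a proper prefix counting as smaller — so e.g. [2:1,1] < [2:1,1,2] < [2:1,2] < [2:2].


|primitive collections| = 14. Relations:

  P={4,9}:  v_{4} + v_{9} = v_{7}  →  sig = [2:1]
  P={4,6}:  v_{4} + v_{6} = v_{3} + v_{7} + v_{8}  →  sig = [2:1,1,1]
  P={4,5}:  v_{4} + v_{5} = v_{2} + v_{3} + v_{7} + 2·v_{8}  →  sig = [2:1,1,1,2]
  P={1,5}:  v_{1} + v_{5} = 2·v_{8}  →  sig = [2:2]
  P={4,8,10}:  v_{4} + v_{8} + v_{10} = 0  →  sig = [3:]
  P={1,2,6}:  v_{1} + v_{2} + v_{6} = v_{8}  →  sig = [3:1]
  P={2,6,8}:  v_{2} + v_{6} + v_{8} = v_{5}  →  sig = [3:1]
  P={3,8,9}:  v_{3} + v_{8} + v_{9} = v_{6}  →  sig = [3:1]
  P={7,8,10}:  v_{7} + v_{8} + v_{10} = v_{9}  →  sig = [3:1]
  P={5,7,10}:  v_{5} + v_{7} + v_{10} = v_{2} + v_{6} + v_{9}  →  sig = [3:1,1,1]
  P={3,5,9}:  v_{3} + v_{5} + v_{9} = v_{2} + 2·v_{6}  →  sig = [3:1,2]
  P={6,7,10}:  v_{6} + v_{7} + v_{10} = v_{3} + 2·v_{9}  →  sig = [3:1,2]
  P={1,2,3,9}:  v_{1} + v_{2} + v_{3} + v_{9} = 0  →  sig = [4:]
  P={1,2,3,7}:  v_{1} + v_{2} + v_{3} + v_{7} = v_{4}  →  sig = [4:1]

Signatures (|P|; sorted positive RHS coefficients), sorted:
    [2:1]
    [2:1,1,1]
    [2:1,1,1,2]
    [2:2]
    [3:]
    [3:1]
    [3:1]
    [3:1]
    [3:1]
    [3:1,1,1]
    [3:1,2]
    [3:1,2]
    [4:]
    [4:1]


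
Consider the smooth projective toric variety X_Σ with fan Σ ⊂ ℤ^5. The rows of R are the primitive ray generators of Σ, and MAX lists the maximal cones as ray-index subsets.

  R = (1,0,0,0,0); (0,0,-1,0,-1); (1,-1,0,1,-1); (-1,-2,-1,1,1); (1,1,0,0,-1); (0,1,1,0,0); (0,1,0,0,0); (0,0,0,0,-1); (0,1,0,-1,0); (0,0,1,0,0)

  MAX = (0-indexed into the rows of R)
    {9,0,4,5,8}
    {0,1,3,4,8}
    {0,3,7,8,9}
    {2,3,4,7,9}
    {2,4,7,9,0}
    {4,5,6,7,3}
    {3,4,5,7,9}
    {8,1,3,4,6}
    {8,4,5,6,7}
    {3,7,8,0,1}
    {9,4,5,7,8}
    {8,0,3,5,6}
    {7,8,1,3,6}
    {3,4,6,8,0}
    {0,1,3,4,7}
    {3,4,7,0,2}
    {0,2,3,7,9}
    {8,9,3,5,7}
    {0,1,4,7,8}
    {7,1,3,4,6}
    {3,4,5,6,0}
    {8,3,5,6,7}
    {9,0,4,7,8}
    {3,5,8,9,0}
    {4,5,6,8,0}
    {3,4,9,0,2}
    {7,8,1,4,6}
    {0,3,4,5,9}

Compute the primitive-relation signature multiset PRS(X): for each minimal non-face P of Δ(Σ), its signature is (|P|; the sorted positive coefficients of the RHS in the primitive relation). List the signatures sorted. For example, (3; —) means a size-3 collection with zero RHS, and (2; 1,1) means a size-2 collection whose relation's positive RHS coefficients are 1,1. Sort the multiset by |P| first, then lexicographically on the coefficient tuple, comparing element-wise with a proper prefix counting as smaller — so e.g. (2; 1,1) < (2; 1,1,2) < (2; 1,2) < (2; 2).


14 collections generate NE(X_Σ); each relation:

  P={1,9}:  v_{1} + v_{9} = v_{7} — sig = (2; 1)
  P={6,9}:  v_{6} + v_{9} = v_{5} — sig = (2; 1)
  P={1,5}:  v_{1} + v_{5} = v_{6} + v_{7} — sig = (2; 1,1)
  P={2,8}:  v_{2} + v_{8} = v_{0} + v_{7} — sig = (2; 1,1)
  P={1,2}:  v_{1} + v_{2} = v_{0} + v_{3} + v_{4} + 2·v_{7} — sig = (2; 1,1,1,2)
  P={2,6}:  v_{2} + v_{6} = v_{3} + 2·v_{4} + v_{9} — sig = (2; 1,1,2)
  P={2,5}:  v_{2} + v_{5} = v_{3} + 2·v_{4} + 2·v_{9} — sig = (2; 1,2,2)
  P={0,6,7}:  v_{0} + v_{6} + v_{7} = v_{4} — sig = (3; 1)
  P={0,5,7}:  v_{0} + v_{5} + v_{7} = v_{4} + v_{9} — sig = (3; 1,1)
  P={0,1,6}:  v_{0} + v_{1} + v_{6} = v_{3} + 2·v_{4} + v_{8} — sig = (3; 1,1,2)
  P={3,4,8,9}:  v_{3} + v_{4} + v_{8} + v_{9} = 0 — sig = (4; —)
  P={3,4,5,8}:  v_{3} + v_{4} + v_{5} + v_{8} = v_{6} — sig = (4; 1)
  P={3,4,7,8}:  v_{3} + v_{4} + v_{7} + v_{8} = v_{1} — sig = (4; 1)
  P={0,3,4,7,9}:  v_{0} + v_{3} + v_{4} + v_{7} + v_{9} = v_{2} — sig = (5; 1)

so the primitive-relation signature multiset is
[(2; 1), (2; 1), (2; 1,1), (2; 1,1), (2; 1,1,1,2), (2; 1,1,2), (2; 1,2,2), (3; 1), (3; 1,1), (3; 1,1,2), (4; —), (4; 1), (4; 1), (5; 1)]


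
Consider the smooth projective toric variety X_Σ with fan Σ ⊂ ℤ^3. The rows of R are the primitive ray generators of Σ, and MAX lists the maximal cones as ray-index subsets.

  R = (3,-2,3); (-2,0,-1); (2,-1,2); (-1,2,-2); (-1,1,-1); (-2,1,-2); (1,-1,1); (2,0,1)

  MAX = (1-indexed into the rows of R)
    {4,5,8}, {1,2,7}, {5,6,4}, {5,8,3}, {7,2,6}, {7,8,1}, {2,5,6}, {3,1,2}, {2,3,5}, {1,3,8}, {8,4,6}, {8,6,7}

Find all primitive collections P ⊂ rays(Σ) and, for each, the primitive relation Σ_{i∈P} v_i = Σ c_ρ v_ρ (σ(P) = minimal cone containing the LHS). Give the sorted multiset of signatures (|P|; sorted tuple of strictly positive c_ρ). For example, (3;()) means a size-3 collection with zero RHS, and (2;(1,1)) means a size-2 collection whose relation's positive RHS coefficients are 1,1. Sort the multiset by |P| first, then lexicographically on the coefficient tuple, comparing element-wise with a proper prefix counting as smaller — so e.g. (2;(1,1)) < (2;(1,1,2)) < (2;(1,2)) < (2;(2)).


Primitive collections (11):

  • {2,8}:  v_{2} + v_{8} = 0  so sig = (2;())
  • {3,6}:  v_{3} + v_{6} = 0  so sig = (2;())
  • {5,7}:  v_{5} + v_{7} = 0  so sig = (2;())
  • {1,4}:  v_{1} + v_{4} = v_{8}  so sig = (2;(1))
  • {1,5}:  v_{1} + v_{5} = v_{3}  so sig = (2;(1))
  • {1,6}:  v_{1} + v_{6} = v_{7}  so sig = (2;(1))
  • {3,7}:  v_{3} + v_{7} = v_{1}  so sig = (2;(1))
  • {2,4}:  v_{2} + v_{4} = v_{5} + v_{6}  so sig = (2;(1,1))
  • {3,4}:  v_{3} + v_{4} = v_{5} + v_{8}  so sig = (2;(1,1))
  • {4,7}:  v_{4} + v_{7} = v_{6} + v_{8}  so sig = (2;(1,1))
  • {5,6,8}:  v_{5} + v_{6} + v_{8} = v_{4}  so sig = (3;(1))

so the primitive-relation signature multiset is
[(2;()), (2;()), (2;()), (2;(1)), (2;(1)), (2;(1)), (2;(1)), (2;(1,1)), (2;(1,1)), (2;(1,1)), (3;(1))]


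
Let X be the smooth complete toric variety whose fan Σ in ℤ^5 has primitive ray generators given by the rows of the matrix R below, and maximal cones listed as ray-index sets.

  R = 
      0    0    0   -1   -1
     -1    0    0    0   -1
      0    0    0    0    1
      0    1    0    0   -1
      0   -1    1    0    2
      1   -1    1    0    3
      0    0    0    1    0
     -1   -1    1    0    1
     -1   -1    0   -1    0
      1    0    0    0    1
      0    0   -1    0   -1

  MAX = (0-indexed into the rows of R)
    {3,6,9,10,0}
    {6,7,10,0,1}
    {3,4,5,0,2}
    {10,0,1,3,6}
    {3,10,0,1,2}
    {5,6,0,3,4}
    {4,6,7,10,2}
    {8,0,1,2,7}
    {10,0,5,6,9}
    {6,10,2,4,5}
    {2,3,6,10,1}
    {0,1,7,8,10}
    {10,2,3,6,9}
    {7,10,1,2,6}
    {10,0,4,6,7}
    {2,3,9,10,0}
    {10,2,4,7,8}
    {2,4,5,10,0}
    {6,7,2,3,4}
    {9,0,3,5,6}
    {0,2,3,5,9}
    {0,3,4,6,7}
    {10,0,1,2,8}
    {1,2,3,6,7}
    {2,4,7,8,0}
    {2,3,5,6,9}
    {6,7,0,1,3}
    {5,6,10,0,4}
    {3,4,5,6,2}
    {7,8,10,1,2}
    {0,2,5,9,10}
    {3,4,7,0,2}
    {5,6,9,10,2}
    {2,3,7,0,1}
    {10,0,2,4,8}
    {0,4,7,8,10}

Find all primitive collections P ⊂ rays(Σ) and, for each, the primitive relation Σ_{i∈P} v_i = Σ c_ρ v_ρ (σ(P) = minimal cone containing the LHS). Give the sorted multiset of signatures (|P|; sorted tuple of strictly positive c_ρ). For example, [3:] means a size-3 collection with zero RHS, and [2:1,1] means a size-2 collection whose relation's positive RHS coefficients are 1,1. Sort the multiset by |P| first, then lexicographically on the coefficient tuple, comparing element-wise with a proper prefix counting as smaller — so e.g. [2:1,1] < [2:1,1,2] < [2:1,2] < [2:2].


Δ(Σ) — 11 vertices, 15 min non-faces:

  {1,9}:  v_{1} + v_{9} = 0 — sig = [2:]
  {1,4}:  v_{1} + v_{4} = v_{7} — sig = [2:1]
  {1,5}:  v_{1} + v_{5} = v_{4} — sig = [2:1]
  {4,9}:  v_{4} + v_{9} = v_{5} — sig = [2:1]
  {7,9}:  v_{7} + v_{9} = v_{4} — sig = [2:1]
  {6,8}:  v_{6} + v_{8} = v_{7} + v_{10} — sig = [2:1,1]
  {3,8}:  v_{3} + v_{8} = v_{0} + v_{1} + v_{2} — sig = [2:1,1,1]
  {8,9}:  v_{8} + v_{9} = v_{0} + v_{2} + v_{4} + v_{10} — sig = [2:1,1,1,1]
  {5,8}:  v_{5} + v_{8} = v_{0} + v_{2} + 2·v_{4} + v_{10} — sig = [2:1,1,1,2]
  {5,7}:  v_{5} + v_{7} = 2·v_{4} — sig = [2:2]
  {0,2,6}:  v_{0} + v_{2} + v_{6} = 0 — sig = [3:]
  {3,4,10}:  v_{3} + v_{4} + v_{10} = 0 — sig = [3:]
  {3,5,10}:  v_{3} + v_{5} + v_{10} = v_{9} — sig = [3:1]
  {3,7,10}:  v_{3} + v_{7} + v_{10} = v_{1} — sig = [3:1]
  {0,2,7,10}:  v_{0} + v_{2} + v_{7} + v_{10} = v_{8} — sig = [4:1]

so the primitive-relation signature multiset is
{ [2:],  [2:1] ×4,  [2:1,1],  [2:1,1,1],  [2:1,1,1,1],  [2:1,1,1,2],  [2:2],  [3:] ×2,  [3:1] ×2,  [4:1] }


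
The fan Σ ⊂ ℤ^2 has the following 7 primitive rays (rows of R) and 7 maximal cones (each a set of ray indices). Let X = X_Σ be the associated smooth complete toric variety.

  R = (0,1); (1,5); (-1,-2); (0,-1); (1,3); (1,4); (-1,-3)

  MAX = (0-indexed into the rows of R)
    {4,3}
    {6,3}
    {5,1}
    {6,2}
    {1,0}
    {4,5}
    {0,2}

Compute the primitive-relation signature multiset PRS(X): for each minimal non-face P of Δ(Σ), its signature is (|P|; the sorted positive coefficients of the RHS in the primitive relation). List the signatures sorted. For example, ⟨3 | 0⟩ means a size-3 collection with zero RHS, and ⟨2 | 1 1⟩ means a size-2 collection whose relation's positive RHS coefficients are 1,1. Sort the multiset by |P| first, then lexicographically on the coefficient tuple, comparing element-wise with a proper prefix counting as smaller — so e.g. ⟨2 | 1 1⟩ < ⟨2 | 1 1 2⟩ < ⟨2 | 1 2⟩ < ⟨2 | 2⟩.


|primitive collections| = 14. Relations:

  P={0,3}:  v_{0} + v_{3} = 0  so sig = ⟨2 | 0⟩
  P={4,6}:  v_{4} + v_{6} = 0  so sig = ⟨2 | 0⟩
  P={0,4}:  v_{0} + v_{4} = v_{5}  so sig = ⟨2 | 1⟩
  P={0,5}:  v_{0} + v_{5} = v_{1}  so sig = ⟨2 | 1⟩
  P={0,6}:  v_{0} + v_{6} = v_{2}  so sig = ⟨2 | 1⟩
  P={1,3}:  v_{1} + v_{3} = v_{5}  so sig = ⟨2 | 1⟩
  P={2,3}:  v_{2} + v_{3} = v_{6}  so sig = ⟨2 | 1⟩
  P={2,4}:  v_{2} + v_{4} = v_{0}  so sig = ⟨2 | 1⟩
  P={3,5}:  v_{3} + v_{5} = v_{4}  so sig = ⟨2 | 1⟩
  P={5,6}:  v_{5} + v_{6} = v_{0}  so sig = ⟨2 | 1⟩
  P={1,4}:  v_{1} + v_{4} = 2·v_{5}  so sig = ⟨2 | 2⟩
  P={1,6}:  v_{1} + v_{6} = 2·v_{0}  so sig = ⟨2 | 2⟩
  P={2,5}:  v_{2} + v_{5} = 2·v_{0}  so sig = ⟨2 | 2⟩
  P={1,2}:  v_{1} + v_{2} = 3·v_{0}  so sig = ⟨2 | 3⟩

Hence PRS(X_Σ) =
{ ⟨2 | 0⟩ ×2,  ⟨2 | 1⟩ ×8,  ⟨2 | 2⟩ ×3,  ⟨2 | 3⟩ }


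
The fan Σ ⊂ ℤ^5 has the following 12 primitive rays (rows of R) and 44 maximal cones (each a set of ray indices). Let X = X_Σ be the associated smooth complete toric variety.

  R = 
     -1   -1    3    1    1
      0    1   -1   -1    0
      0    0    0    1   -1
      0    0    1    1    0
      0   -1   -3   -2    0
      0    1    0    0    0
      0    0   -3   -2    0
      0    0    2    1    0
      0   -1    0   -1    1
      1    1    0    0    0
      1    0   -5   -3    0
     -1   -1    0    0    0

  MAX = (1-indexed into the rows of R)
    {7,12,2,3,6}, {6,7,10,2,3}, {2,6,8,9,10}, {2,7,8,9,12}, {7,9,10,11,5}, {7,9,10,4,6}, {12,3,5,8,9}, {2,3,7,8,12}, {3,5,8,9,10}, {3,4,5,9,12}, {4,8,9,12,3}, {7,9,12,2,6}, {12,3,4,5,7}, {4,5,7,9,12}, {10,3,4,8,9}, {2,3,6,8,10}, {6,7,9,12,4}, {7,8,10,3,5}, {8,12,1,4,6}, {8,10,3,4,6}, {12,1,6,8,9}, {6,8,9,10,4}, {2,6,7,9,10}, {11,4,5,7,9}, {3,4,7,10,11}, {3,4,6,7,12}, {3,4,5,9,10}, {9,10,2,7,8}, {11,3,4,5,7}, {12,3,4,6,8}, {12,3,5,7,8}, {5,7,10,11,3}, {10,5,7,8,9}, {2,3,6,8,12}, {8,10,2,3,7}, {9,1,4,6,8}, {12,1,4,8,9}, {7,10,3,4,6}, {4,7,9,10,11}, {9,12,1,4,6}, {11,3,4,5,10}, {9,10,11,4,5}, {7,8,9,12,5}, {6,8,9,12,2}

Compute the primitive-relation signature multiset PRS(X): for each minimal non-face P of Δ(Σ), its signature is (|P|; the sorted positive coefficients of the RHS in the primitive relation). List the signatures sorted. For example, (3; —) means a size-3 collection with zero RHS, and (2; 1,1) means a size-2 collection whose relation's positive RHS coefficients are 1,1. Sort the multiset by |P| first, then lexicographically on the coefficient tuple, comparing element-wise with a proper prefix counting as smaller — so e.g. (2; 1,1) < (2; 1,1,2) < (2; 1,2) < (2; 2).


23 collections generate NE(X_Σ); each relation:

  • {10,12}:  v_{10} + v_{12} = 0  ⇒ sig = (2; —)
  • {2,4}:  v_{2} + v_{4} = v_{6}  ⇒ sig = (2; 1)
  • {5,6}:  v_{5} + v_{6} = v_{7}  ⇒ sig = (2; 1)
  • {1,5}:  v_{1} + v_{5} = v_{9} + v_{12}  ⇒ sig = (2; 1,1)
  • {8,11}:  v_{8} + v_{11} = v_{5} + v_{10}  ⇒ sig = (2; 1,1)
  • {1,3}:  v_{1} + v_{3} = v_{4} + v_{8} + v_{12}  ⇒ sig = (2; 1,1,1)
  • {1,7}:  v_{1} + v_{7} = v_{6} + v_{9} + v_{12}  ⇒ sig = (2; 1,1,1)
  • {1,11}:  v_{1} + v_{11} = v_{4} + v_{7} + v_{9}  ⇒ sig = (2; 1,1,1)
  • {11,12}:  v_{11} + v_{12} = v_{4} + v_{5} + v_{7}  ⇒ sig = (2; 1,1,1)
  • {1,10}:  v_{1} + v_{10} = v_{4} + v_{6} + v_{8} + v_{9}  ⇒ sig = (2; 1,1,1,1)
  • {1,2}:  v_{1} + v_{2} = 2·v_{6} + v_{8} + v_{9} + v_{12}  ⇒ sig = (2; 1,1,1,2)
  • {6,11}:  v_{6} + v_{11} = v_{4} + 2·v_{7} + v_{10}  ⇒ sig = (2; 1,1,2)
  • {2,5}:  v_{2} + v_{5} = 2·v_{7} + v_{8}  ⇒ sig = (2; 1,2)
  • {2,11}:  v_{2} + v_{11} = 2·v_{7} + v_{10}  ⇒ sig = (2; 1,2)
  • {3,6,9}:  v_{3} + v_{6} + v_{9} = 0  ⇒ sig = (3; —)
  • {4,7,8}:  v_{4} + v_{7} + v_{8} = 0  ⇒ sig = (3; —)
  • {3,7,9}:  v_{3} + v_{7} + v_{9} = v_{5}  ⇒ sig = (3; 1)
  • {6,7,8}:  v_{6} + v_{7} + v_{8} = v_{2}  ⇒ sig = (3; 1)
  • {2,3,9}:  v_{2} + v_{3} + v_{9} = v_{7} + v_{8}  ⇒ sig = (3; 1,1)
  • {4,5,8}:  v_{4} + v_{5} + v_{8} = v_{3} + v_{9}  ⇒ sig = (3; 1,1)
  • {3,9,11}:  v_{3} + v_{9} + v_{11} = v_{4} + 2·v_{5} + v_{10}  ⇒ sig = (3; 1,1,2)
  • {4,5,7,10}:  v_{4} + v_{5} + v_{7} + v_{10} = v_{11}  ⇒ sig = (4; 1)
  • {4,6,8,9,12}:  v_{4} + v_{6} + v_{8} + v_{9} + v_{12} = v_{1}  ⇒ sig = (5; 1)

Signatures (|P|; sorted positive RHS coefficients), sorted:
    (2; —)
    (2; 1)
    (2; 1)
    (2; 1,1)
    (2; 1,1)
    (2; 1,1,1)
    (2; 1,1,1)
    (2; 1,1,1)
    (2; 1,1,1)
    (2; 1,1,1,1)
    (2; 1,1,1,2)
    (2; 1,1,2)
    (2; 1,2)
    (2; 1,2)
    (3; —)
    (3; —)
    (3; 1)
    (3; 1)
    (3; 1,1)
    (3; 1,1)
    (3; 1,1,2)
    (4; 1)
    (5; 1)


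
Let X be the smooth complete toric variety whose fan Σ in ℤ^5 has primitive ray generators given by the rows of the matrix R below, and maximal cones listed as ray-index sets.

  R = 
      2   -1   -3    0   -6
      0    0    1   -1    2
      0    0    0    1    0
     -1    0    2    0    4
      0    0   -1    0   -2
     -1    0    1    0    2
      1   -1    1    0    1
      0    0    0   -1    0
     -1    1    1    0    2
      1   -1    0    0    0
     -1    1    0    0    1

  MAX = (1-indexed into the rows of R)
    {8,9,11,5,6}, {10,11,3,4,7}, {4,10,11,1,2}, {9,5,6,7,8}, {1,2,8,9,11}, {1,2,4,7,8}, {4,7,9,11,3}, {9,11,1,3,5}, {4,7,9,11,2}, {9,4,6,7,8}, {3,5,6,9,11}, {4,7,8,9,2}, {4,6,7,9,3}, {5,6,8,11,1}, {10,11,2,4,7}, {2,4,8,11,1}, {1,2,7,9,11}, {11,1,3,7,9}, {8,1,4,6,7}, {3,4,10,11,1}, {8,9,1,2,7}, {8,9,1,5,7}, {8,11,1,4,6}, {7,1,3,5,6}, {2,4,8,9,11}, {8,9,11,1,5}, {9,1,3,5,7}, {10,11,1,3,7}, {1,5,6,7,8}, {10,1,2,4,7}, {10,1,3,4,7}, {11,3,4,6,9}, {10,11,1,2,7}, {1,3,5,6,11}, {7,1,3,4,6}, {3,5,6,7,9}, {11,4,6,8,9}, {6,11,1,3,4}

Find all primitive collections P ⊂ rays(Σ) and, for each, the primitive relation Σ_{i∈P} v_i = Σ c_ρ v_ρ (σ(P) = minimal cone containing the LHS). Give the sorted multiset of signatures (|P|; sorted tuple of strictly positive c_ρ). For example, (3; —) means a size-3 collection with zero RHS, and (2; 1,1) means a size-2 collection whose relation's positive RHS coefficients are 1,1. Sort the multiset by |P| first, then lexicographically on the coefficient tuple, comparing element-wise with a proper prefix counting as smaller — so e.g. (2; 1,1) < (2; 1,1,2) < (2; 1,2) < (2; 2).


Minimal non-faces — 15 found among 11 rays, 38 max cones:

  {3,8}:  v_{3} + v_{8} = 0  so sig = (2; —)
  {2,5}:  v_{2} + v_{5} = v_{8}  so sig = (2; 1)
  {4,5}:  v_{4} + v_{5} = v_{6}  so sig = (2; 1)
  {2,3}:  v_{2} + v_{3} = v_{7} + v_{11}  so sig = (2; 1,1)
  {2,6}:  v_{2} + v_{6} = v_{4} + v_{8}  so sig = (2; 1,1)
  {5,10}:  v_{5} + v_{10} = v_{1} + v_{4}  so sig = (2; 1,1)
  {9,10}:  v_{9} + v_{10} = v_{7} + v_{11}  so sig = (2; 1,1)
  {8,10}:  v_{8} + v_{10} = v_{1} + v_{2} + v_{4}  so sig = (2; 1,1,1)
  {6,10}:  v_{6} + v_{10} = v_{1} + 2·v_{4}  so sig = (2; 1,2)
  {1,4,9}:  v_{1} + v_{4} + v_{9} = 0  so sig = (3; —)
  {5,7,11}:  v_{5} + v_{7} + v_{11} = 0  so sig = (3; —)
  {1,6,9}:  v_{1} + v_{6} + v_{9} = v_{5}  so sig = (3; 1)
  {6,7,11}:  v_{6} + v_{7} + v_{11} = v_{4}  so sig = (3; 1)
  {7,8,11}:  v_{7} + v_{8} + v_{11} = v_{2}  so sig = (3; 1)
  {1,4,7,11}:  v_{1} + v_{4} + v_{7} + v_{11} = v_{10}  so sig = (4; 1)

so the primitive-relation signature multiset is
    (2; —)
    (2; 1)
    (2; 1)
    (2; 1,1)
    (2; 1,1)
    (2; 1,1)
    (2; 1,1)
    (2; 1,1,1)
    (2; 1,2)
    (3; —)
    (3; —)
    (3; 1)
    (3; 1)
    (3; 1)
    (4; 1)


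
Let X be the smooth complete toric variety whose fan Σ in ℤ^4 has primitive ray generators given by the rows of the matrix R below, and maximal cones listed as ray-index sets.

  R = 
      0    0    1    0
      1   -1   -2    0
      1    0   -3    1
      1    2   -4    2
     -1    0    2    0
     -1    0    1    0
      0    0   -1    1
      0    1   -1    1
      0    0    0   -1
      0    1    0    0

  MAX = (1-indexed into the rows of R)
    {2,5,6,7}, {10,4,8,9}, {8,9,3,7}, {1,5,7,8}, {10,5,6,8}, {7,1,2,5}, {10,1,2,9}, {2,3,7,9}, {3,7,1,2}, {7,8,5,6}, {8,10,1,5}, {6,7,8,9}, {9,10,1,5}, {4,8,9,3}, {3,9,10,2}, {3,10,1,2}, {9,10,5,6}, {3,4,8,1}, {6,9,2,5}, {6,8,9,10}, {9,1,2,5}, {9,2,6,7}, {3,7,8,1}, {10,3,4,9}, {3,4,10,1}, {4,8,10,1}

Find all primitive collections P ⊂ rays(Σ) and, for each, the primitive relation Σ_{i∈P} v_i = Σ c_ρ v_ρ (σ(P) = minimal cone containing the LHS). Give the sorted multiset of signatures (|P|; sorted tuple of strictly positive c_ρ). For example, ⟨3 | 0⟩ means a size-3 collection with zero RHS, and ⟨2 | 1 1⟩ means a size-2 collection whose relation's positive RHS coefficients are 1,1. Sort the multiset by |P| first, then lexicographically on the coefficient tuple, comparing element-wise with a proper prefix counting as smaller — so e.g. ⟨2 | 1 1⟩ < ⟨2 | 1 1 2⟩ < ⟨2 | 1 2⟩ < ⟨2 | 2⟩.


18 minimal non-faces of Δ(Σ) (on 10 rays):

  P = {1,6}:  v_{1} + v_{6} = v_{5}  ⟹  sig = ⟨2 | 1⟩
  P = {2,8}:  v_{2} + v_{8} = v_{3}  ⟹  sig = ⟨2 | 1⟩
  P = {3,5}:  v_{3} + v_{5} = v_{7}  ⟹  sig = ⟨2 | 1⟩
  P = {7,10}:  v_{7} + v_{10} = v_{8}  ⟹  sig = ⟨2 | 1⟩
  P = {4,6}:  v_{4} + v_{6} = v_{7} + 2·v_{8} + v_{9}  ⟹  sig = ⟨2 | 1 1 2⟩
  P = {2,4}:  v_{2} + v_{4} = 2·v_{3} + v_{10}  ⟹  sig = ⟨2 | 1 2⟩
  P = {3,6}:  v_{3} + v_{6} = 2·v_{7} + v_{9}  ⟹  sig = ⟨2 | 1 2⟩
  P = {4,7}:  v_{4} + v_{7} = v_{3} + 2·v_{8}  ⟹  sig = ⟨2 | 1 2⟩
  P = {4,5}:  v_{4} + v_{5} = 2·v_{8}  ⟹  sig = ⟨2 | 2⟩
  P = {1,7,9}:  v_{1} + v_{7} + v_{9} = 0  ⟹  sig = ⟨3 | 0⟩
  P = {2,5,10}:  v_{2} + v_{5} + v_{10} = 0  ⟹  sig = ⟨3 | 0⟩
  P = {1,8,9}:  v_{1} + v_{8} + v_{9} = v_{10}  ⟹  sig = ⟨3 | 1⟩
  P = {3,8,10}:  v_{3} + v_{8} + v_{10} = v_{4}  ⟹  sig = ⟨3 | 1⟩
  P = {5,7,9}:  v_{5} + v_{7} + v_{9} = v_{6}  ⟹  sig = ⟨3 | 1⟩
  P = {1,3,9}:  v_{1} + v_{3} + v_{9} = v_{2} + v_{10}  ⟹  sig = ⟨3 | 1 1⟩
  P = {2,6,10}:  v_{2} + v_{6} + v_{10} = v_{7} + v_{9}  ⟹  sig = ⟨3 | 1 1⟩
  P = {5,8,9}:  v_{5} + v_{8} + v_{9} = v_{6} + v_{10}  ⟹  sig = ⟨3 | 1 1⟩
  P = {1,4,9}:  v_{1} + v_{4} + v_{9} = v_{3} + 2·v_{10}  ⟹  sig = ⟨3 | 1 2⟩

Signatures (|P|; sorted positive RHS coefficients), sorted:
    ⟨2 | 1⟩
    ⟨2 | 1⟩
    ⟨2 | 1⟩
    ⟨2 | 1⟩
    ⟨2 | 1 1 2⟩
    ⟨2 | 1 2⟩
    ⟨2 | 1 2⟩
    ⟨2 | 1 2⟩
    ⟨2 | 2⟩
    ⟨3 | 0⟩
    ⟨3 | 0⟩
    ⟨3 | 1⟩
    ⟨3 | 1⟩
    ⟨3 | 1⟩
    ⟨3 | 1 1⟩
    ⟨3 | 1 1⟩
    ⟨3 | 1 1⟩
    ⟨3 | 1 2⟩


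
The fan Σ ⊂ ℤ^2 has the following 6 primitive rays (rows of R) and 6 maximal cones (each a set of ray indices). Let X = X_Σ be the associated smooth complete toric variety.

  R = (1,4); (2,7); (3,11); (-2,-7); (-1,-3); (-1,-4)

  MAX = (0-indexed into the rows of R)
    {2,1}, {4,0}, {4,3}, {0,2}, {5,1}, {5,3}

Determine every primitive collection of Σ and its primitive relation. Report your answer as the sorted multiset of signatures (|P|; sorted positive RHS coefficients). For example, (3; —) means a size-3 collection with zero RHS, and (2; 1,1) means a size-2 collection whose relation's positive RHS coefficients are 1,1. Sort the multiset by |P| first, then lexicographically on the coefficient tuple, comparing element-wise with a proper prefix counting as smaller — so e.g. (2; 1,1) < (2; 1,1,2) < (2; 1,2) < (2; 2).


Δ(Σ) — 6 vertices, 9 min non-faces:

  {0,5}:  v_{0} + v_{5} = 0  so sig = (2; —)
  {1,3}:  v_{1} + v_{3} = 0  so sig = (2; —)
  {0,1}:  v_{0} + v_{1} = v_{2}  so sig = (2; 1)
  {0,3}:  v_{0} + v_{3} = v_{4}  so sig = (2; 1)
  {1,4}:  v_{1} + v_{4} = v_{0}  so sig = (2; 1)
  {2,3}:  v_{2} + v_{3} = v_{0}  so sig = (2; 1)
  {2,5}:  v_{2} + v_{5} = v_{1}  so sig = (2; 1)
  {4,5}:  v_{4} + v_{5} = v_{3}  so sig = (2; 1)
  {2,4}:  v_{2} + v_{4} = 2·v_{0}  so sig = (2; 2)

Sorted signature multiset PRS(X):
[(2; —), (2; —), (2; 1), (2; 1), (2; 1), (2; 1), (2; 1), (2; 1), (2; 2)]


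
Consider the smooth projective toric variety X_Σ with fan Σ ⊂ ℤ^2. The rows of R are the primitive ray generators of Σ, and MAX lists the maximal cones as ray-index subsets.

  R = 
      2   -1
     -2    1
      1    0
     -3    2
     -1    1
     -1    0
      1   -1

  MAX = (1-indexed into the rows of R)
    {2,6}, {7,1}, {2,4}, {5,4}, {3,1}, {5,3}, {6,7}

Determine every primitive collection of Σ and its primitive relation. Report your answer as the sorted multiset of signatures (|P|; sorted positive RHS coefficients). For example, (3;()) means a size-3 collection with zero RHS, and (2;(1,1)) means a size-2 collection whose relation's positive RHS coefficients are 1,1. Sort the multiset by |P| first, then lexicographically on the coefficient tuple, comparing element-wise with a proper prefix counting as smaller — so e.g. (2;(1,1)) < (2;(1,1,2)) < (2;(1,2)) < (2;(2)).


Σ has 14 primitive collections:

  • {1,2}:  v_{1} + v_{2} = 0  ⟹  sig = (2;())
  • {3,6}:  v_{3} + v_{6} = 0  ⟹  sig = (2;())
  • {5,7}:  v_{5} + v_{7} = 0  ⟹  sig = (2;())
  • {1,4}:  v_{1} + v_{4} = v_{5}  ⟹  sig = (2;(1))
  • {1,5}:  v_{1} + v_{5} = v_{3}  ⟹  sig = (2;(1))
  • {1,6}:  v_{1} + v_{6} = v_{7}  ⟹  sig = (2;(1))
  • {2,3}:  v_{2} + v_{3} = v_{5}  ⟹  sig = (2;(1))
  • {2,5}:  v_{2} + v_{5} = v_{4}  ⟹  sig = (2;(1))
  • {2,7}:  v_{2} + v_{7} = v_{6}  ⟹  sig = (2;(1))
  • {3,7}:  v_{3} + v_{7} = v_{1}  ⟹  sig = (2;(1))
  • {4,7}:  v_{4} + v_{7} = v_{2}  ⟹  sig = (2;(1))
  • {5,6}:  v_{5} + v_{6} = v_{2}  ⟹  sig = (2;(1))
  • {3,4}:  v_{3} + v_{4} = 2·v_{5}  ⟹  sig = (2;(2))
  • {4,6}:  v_{4} + v_{6} = 2·v_{2}  ⟹  sig = (2;(2))

Sorted signature multiset PRS(X):
    |P|=2: 14 collections, coeffs (), (), (), (1), (1), (1), (1), (1), (1), (1), (1), (1), (2), (2)


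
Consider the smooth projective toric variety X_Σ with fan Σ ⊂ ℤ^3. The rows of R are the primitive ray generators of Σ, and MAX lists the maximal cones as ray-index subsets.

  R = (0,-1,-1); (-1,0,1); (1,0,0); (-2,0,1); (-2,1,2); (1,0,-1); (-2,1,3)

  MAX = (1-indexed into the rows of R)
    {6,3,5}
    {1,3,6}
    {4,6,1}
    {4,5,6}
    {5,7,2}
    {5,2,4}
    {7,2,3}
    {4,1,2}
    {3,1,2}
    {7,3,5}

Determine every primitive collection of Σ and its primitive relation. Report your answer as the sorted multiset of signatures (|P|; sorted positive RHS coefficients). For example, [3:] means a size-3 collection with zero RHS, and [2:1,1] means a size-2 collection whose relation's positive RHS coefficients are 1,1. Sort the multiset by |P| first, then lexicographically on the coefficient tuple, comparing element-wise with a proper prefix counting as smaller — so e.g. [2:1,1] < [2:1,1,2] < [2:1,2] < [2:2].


Σ has 7 primitive collections:

  P={2,6}:  v_{2} + v_{6} = 0  so sig = [2:]
  P={1,5}:  v_{1} + v_{5} = v_{4}  so sig = [2:1]
  P={3,4}:  v_{3} + v_{4} = v_{2}  so sig = [2:1]
  P={6,7}:  v_{6} + v_{7} = v_{3} + v_{5}  so sig = [2:1,1]
  P={4,7}:  v_{4} + v_{7} = 2·v_{2} + v_{5}  so sig = [2:1,2]
  P={1,7}:  v_{1} + v_{7} = 2·v_{2}  so sig = [2:2]
  P={2,3,5}:  v_{2} + v_{3} + v_{5} = v_{7}  so sig = [3:1]

Hence PRS(X_Σ) =
    |P|=2: 6 collections, coeffs (), (1), (1), (1,1), (1,2), (2)
    |P|=3: 1 collection, coeffs (1)


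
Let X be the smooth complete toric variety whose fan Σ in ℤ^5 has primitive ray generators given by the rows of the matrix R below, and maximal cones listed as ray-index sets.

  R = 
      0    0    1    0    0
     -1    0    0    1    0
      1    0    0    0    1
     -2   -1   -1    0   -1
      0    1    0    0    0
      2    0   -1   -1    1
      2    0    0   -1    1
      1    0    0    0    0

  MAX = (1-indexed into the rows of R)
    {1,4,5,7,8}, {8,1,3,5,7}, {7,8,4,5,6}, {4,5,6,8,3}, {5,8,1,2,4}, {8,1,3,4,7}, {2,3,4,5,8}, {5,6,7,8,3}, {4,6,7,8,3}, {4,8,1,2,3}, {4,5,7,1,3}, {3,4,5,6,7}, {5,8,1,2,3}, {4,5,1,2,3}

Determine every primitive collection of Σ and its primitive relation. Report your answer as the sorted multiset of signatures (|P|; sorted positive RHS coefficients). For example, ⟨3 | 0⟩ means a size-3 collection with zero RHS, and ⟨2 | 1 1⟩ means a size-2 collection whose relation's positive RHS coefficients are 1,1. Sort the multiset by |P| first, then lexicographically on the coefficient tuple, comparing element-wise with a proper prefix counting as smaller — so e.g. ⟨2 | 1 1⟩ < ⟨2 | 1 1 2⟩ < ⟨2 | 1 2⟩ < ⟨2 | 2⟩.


|primitive collections| = 5. Relations:

  • {1,6}:  v_{1} + v_{6} = v_{7}  →  sig = ⟨2 | 1⟩
  • {2,7}:  v_{2} + v_{7} = v_{3}  →  sig = ⟨2 | 1⟩
  • {2,6}:  v_{2} + v_{6} = 2·v_{3} + v_{4} + v_{5} + v_{8}  →  sig = ⟨2 | 1 1 1 2⟩
  • {1,3,4,5,8}:  v_{1} + v_{3} + v_{4} + v_{5} + v_{8} = 0  →  sig = ⟨5 | 0⟩
  • {3,4,5,7,8}:  v_{3} + v_{4} + v_{5} + v_{7} + v_{8} = v_{6}  →  sig = ⟨5 | 1⟩

so the primitive-relation signature multiset is
{ ⟨2 | 1⟩ ×2,  ⟨2 | 1 1 1 2⟩,  ⟨5 | 0⟩,  ⟨5 | 1⟩ }


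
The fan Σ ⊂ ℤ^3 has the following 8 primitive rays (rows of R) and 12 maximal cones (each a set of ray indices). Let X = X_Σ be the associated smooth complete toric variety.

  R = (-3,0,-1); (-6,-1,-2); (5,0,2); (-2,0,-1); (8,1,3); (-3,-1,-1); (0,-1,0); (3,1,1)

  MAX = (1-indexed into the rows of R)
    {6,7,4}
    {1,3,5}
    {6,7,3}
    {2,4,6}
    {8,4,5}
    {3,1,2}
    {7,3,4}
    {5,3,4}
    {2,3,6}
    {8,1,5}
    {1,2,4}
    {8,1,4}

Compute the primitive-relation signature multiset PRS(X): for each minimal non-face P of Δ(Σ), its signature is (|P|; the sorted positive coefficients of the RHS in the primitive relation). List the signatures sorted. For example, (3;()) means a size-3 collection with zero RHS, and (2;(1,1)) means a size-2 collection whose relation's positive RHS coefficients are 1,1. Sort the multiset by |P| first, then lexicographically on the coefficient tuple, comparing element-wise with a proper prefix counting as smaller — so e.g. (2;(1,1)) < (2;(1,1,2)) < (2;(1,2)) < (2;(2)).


14 minimal non-faces of Δ(Σ) (on 8 rays):

  • {6,8}:  v_{6} + v_{8} = 0  ⟹  sig = (2;())
  • {1,6}:  v_{1} + v_{6} = v_{2}  ⟹  sig = (2;(1))
  • {1,7}:  v_{1} + v_{7} = v_{6}  ⟹  sig = (2;(1))
  • {2,8}:  v_{2} + v_{8} = v_{1}  ⟹  sig = (2;(1))
  • {3,8}:  v_{3} + v_{8} = v_{5}  ⟹  sig = (2;(1))
  • {5,6}:  v_{5} + v_{6} = v_{3}  ⟹  sig = (2;(1))
  • {2,5}:  v_{2} + v_{5} = v_{1} + v_{3}  ⟹  sig = (2;(1,1))
  • {7,8}:  v_{7} + v_{8} = v_{3} + v_{4}  ⟹  sig = (2;(1,1))
  • {5,7}:  v_{5} + v_{7} = 2·v_{3} + v_{4}  ⟹  sig = (2;(1,2))
  • {2,7}:  v_{2} + v_{7} = 2·v_{6}  ⟹  sig = (2;(2))
  • {1,3,4}:  v_{1} + v_{3} + v_{4} = 0  ⟹  sig = (3;())
  • {1,4,5}:  v_{1} + v_{4} + v_{5} = v_{8}  ⟹  sig = (3;(1))
  • {2,3,4}:  v_{2} + v_{3} + v_{4} = v_{6}  ⟹  sig = (3;(1))
  • {3,4,6}:  v_{3} + v_{4} + v_{6} = v_{7}  ⟹  sig = (3;(1))

so the primitive-relation signature multiset is
    |P|=2: 10 collections, coeffs (), (1), (1), (1), (1), (1), (1,1), (1,1), (1,2), (2)
    |P|=3: 4 collections, coeffs (), (1), (1), (1)


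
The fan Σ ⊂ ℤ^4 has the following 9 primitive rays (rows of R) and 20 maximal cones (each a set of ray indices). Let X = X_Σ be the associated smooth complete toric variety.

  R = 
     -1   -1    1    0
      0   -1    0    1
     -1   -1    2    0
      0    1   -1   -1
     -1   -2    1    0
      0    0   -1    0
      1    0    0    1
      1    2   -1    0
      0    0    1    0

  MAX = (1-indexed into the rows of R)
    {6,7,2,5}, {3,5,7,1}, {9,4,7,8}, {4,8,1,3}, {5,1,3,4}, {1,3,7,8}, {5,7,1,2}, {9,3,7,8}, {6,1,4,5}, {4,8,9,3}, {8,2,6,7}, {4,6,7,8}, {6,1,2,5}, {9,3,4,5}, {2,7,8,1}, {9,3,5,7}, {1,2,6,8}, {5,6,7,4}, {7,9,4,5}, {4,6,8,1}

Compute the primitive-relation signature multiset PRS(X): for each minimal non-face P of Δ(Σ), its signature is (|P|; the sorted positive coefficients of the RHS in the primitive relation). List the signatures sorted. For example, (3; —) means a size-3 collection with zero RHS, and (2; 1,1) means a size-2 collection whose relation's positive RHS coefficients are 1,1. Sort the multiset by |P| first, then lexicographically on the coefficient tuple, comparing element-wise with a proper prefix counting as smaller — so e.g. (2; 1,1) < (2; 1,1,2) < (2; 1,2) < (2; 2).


The 10 primitive collections of Σ (r=9, n=4):

  P = {5,8}:  v_{5} + v_{8} = 0  ⇒ sig = (2; —)
  P = {6,9}:  v_{6} + v_{9} = 0  ⇒ sig = (2; —)
  P = {1,9}:  v_{1} + v_{9} = v_{3}  ⇒ sig = (2; 1)
  P = {2,4}:  v_{2} + v_{4} = v_{6}  ⇒ sig = (2; 1)
  P = {3,6}:  v_{3} + v_{6} = v_{1}  ⇒ sig = (2; 1)
  P = {2,9}:  v_{2} + v_{9} = v_{1} + v_{7}  ⇒ sig = (2; 1,1)
  P = {2,3}:  v_{2} + v_{3} = 2·v_{1} + v_{7}  ⇒ sig = (2; 1,2)
  P = {1,4,7}:  v_{1} + v_{4} + v_{7} = 0  ⇒ sig = (3; —)
  P = {1,6,7}:  v_{1} + v_{6} + v_{7} = v_{2}  ⇒ sig = (3; 1)
  P = {3,4,7}:  v_{3} + v_{4} + v_{7} = v_{9}  ⇒ sig = (3; 1)

so the primitive-relation signature multiset is
{ (2; —) ×2,  (2; 1) ×3,  (2; 1,1),  (2; 1,2),  (3; —),  (3; 1) ×2 }


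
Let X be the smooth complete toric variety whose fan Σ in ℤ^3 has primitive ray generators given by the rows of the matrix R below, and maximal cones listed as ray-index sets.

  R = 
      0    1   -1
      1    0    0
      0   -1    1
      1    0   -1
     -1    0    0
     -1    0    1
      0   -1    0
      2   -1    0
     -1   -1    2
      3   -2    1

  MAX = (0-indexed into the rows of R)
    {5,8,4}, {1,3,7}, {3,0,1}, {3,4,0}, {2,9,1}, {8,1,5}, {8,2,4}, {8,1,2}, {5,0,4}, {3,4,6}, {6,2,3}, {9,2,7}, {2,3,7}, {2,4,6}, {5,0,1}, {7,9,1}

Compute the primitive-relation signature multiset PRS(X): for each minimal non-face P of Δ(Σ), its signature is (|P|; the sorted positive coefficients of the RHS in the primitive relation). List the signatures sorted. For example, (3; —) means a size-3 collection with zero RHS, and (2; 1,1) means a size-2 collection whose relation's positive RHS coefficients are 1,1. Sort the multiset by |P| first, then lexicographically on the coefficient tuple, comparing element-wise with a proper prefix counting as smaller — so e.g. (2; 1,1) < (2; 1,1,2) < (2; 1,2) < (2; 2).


Σ has 24 primitive collections:

  P={0,2}:  v_{0} + v_{2} = 0  →  sig = (2; —)
  P={1,4}:  v_{1} + v_{4} = 0  →  sig = (2; —)
  P={3,5}:  v_{3} + v_{5} = 0  →  sig = (2; —)
  P={0,8}:  v_{0} + v_{8} = v_{5}  →  sig = (2; 1)
  P={2,5}:  v_{2} + v_{5} = v_{8}  →  sig = (2; 1)
  P={3,8}:  v_{3} + v_{8} = v_{2}  →  sig = (2; 1)
  P={0,6}:  v_{0} + v_{6} = v_{3} + v_{4}  →  sig = (2; 1,1)
  P={0,7}:  v_{0} + v_{7} = v_{1} + v_{3}  →  sig = (2; 1,1)
  P={0,9}:  v_{0} + v_{9} = v_{1} + v_{7}  →  sig = (2; 1,1)
  P={1,6}:  v_{1} + v_{6} = v_{2} + v_{3}  →  sig = (2; 1,1)
  P={4,7}:  v_{4} + v_{7} = v_{2} + v_{3}  →  sig = (2; 1,1)
  P={4,9}:  v_{4} + v_{9} = v_{2} + v_{7}  →  sig = (2; 1,1)
  P={5,6}:  v_{5} + v_{6} = v_{2} + v_{4}  →  sig = (2; 1,1)
  P={5,7}:  v_{5} + v_{7} = v_{1} + v_{2}  →  sig = (2; 1,1)
  P={6,9}:  v_{6} + v_{9} = 2·v_{2} + v_{3} + v_{7}  →  sig = (2; 1,1,2)
  P={6,8}:  v_{6} + v_{8} = 2·v_{2} + v_{4}  →  sig = (2; 1,2)
  P={7,8}:  v_{7} + v_{8} = v_{1} + 2·v_{2}  →  sig = (2; 1,2)
  P={3,9}:  v_{3} + v_{9} = 2·v_{7}  →  sig = (2; 2)
  P={5,9}:  v_{5} + v_{9} = 2·v_{1} + 2·v_{2}  →  sig = (2; 2,2)
  P={6,7}:  v_{6} + v_{7} = 2·v_{2} + 2·v_{3}  →  sig = (2; 2,2)
  P={8,9}:  v_{8} + v_{9} = 2·v_{1} + 3·v_{2}  →  sig = (2; 2,3)
  P={1,2,3}:  v_{1} + v_{2} + v_{3} = v_{7}  →  sig = (3; 1)
  P={1,2,7}:  v_{1} + v_{2} + v_{7} = v_{9}  →  sig = (3; 1)
  P={2,3,4}:  v_{2} + v_{3} + v_{4} = v_{6}  →  sig = (3; 1)

Hence PRS(X_Σ) =
    |P|=2: 21 collections, coeffs (), (), (), (1), (1), (1), (1,1), (1,1), (1,1), (1,1), (1,1), (1,1), (1,1), (1,1), (1,1,2), (1,2), (1,2), (2), (2,2), (2,2), (2,3)
    |P|=3: 3 collections, coeffs (1), (1), (1)


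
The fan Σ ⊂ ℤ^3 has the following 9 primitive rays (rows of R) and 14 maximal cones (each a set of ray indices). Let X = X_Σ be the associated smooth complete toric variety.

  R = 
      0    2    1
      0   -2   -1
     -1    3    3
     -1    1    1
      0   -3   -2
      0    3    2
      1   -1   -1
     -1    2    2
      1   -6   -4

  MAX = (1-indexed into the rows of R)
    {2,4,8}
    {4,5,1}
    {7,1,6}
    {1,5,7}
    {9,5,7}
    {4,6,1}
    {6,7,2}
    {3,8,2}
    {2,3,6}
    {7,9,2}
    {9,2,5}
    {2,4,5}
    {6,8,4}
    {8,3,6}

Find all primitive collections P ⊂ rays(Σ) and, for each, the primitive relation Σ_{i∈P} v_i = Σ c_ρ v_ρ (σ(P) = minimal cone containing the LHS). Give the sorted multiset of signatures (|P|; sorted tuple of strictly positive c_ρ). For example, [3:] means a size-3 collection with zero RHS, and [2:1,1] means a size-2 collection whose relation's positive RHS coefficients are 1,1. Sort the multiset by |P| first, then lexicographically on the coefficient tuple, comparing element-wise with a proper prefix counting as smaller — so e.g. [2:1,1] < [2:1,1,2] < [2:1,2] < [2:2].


Δ(Σ) — 9 vertices, 18 min non-faces:

  P={1,2}:  v_{1} + v_{2} = 0  →  sig = [2:]
  P={4,7}:  v_{4} + v_{7} = 0  →  sig = [2:]
  P={5,6}:  v_{5} + v_{6} = 0  →  sig = [2:]
  P={1,3}:  v_{1} + v_{3} = v_{6} + v_{8}  →  sig = [2:1,1]
  P={1,8}:  v_{1} + v_{8} = v_{4} + v_{6}  →  sig = [2:1,1]
  P={1,9}:  v_{1} + v_{9} = v_{5} + v_{7}  →  sig = [2:1,1]
  P={3,5}:  v_{3} + v_{5} = v_{2} + v_{8}  →  sig = [2:1,1]
  P={4,9}:  v_{4} + v_{9} = v_{2} + v_{5}  →  sig = [2:1,1]
  P={5,8}:  v_{5} + v_{8} = v_{2} + v_{4}  →  sig = [2:1,1]
  P={6,9}:  v_{6} + v_{9} = v_{2} + v_{7}  →  sig = [2:1,1]
  P={7,8}:  v_{7} + v_{8} = v_{2} + v_{6}  →  sig = [2:1,1]
  P={3,9}:  v_{3} + v_{9} = 3·v_{2} + v_{6}  →  sig = [2:1,3]
  P={3,4}:  v_{3} + v_{4} = 2·v_{8}  →  sig = [2:2]
  P={8,9}:  v_{8} + v_{9} = 2·v_{2}  →  sig = [2:2]
  P={3,7}:  v_{3} + v_{7} = 2·v_{2} + 2·v_{6}  →  sig = [2:2,2]
  P={2,4,6}:  v_{2} + v_{4} + v_{6} = v_{8}  →  sig = [3:1]
  P={2,5,7}:  v_{2} + v_{5} + v_{7} = v_{9}  →  sig = [3:1]
  P={2,6,8}:  v_{2} + v_{6} + v_{8} = v_{3}  →  sig = [3:1]

Signatures (|P|; sorted positive RHS coefficients), sorted:
{ [2:] ×3,  [2:1,1] ×8,  [2:1,3],  [2:2] ×2,  [2:2,2],  [3:1] ×3 }


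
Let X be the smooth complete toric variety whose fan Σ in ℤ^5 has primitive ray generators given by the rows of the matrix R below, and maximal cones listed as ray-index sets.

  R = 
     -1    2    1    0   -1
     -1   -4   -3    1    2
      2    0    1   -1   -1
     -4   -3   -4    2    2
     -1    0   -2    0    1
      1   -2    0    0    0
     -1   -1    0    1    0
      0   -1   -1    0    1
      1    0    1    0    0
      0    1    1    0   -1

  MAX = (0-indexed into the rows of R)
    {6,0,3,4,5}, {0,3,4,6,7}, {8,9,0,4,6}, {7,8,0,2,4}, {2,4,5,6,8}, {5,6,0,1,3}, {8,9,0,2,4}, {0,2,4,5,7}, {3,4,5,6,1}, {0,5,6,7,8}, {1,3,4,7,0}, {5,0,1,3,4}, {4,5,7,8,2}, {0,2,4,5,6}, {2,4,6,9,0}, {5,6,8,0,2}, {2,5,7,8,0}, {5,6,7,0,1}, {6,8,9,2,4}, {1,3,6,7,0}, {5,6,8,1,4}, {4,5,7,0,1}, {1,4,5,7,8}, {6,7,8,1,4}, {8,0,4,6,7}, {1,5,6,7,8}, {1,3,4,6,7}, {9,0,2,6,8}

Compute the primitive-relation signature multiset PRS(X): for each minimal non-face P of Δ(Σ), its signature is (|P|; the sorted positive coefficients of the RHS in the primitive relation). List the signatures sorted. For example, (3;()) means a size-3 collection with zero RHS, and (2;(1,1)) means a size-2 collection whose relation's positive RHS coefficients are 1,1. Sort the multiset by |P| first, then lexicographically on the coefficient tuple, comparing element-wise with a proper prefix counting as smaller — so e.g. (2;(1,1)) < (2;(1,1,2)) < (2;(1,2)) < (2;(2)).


|primitive collections| = 14. Relations:

  P = {7,9}:  v_{7} + v_{9} = 0 ; sig = (2;())
  P = {5,9}:  v_{5} + v_{9} = v_{2} + v_{6} ; sig = (2;(1,1))
  P = {1,9}:  v_{1} + v_{9} = v_{4} + v_{5} + v_{6} ; sig = (2;(1,1,1))
  P = {3,8}:  v_{3} + v_{8} = v_{4} + 2·v_{6} + v_{7} ; sig = (2;(1,1,2))
  P = {2,3}:  v_{2} + v_{3} = v_{0} + 2·v_{4} + 2·v_{5} + v_{6} ; sig = (2;(1,1,2,2))
  P = {3,9}:  v_{3} + v_{9} = v_{0} + 2·v_{4} + v_{5} + 2·v_{6} ; sig = (2;(1,1,2,2))
  P = {1,2}:  v_{1} + v_{2} = v_{4} + 2·v_{5} ; sig = (2;(1,2))
  P = {2,6,7}:  v_{2} + v_{6} + v_{7} = v_{5} ; sig = (3;(1))
  P = {0,1,8}:  v_{0} + v_{1} + v_{8} = v_{6} + v_{7} ; sig = (3;(1,1))
  P = {3,5,7}:  v_{3} + v_{5} + v_{7} = v_{0} + 2·v_{1} ; sig = (3;(1,2))
  P = {0,4,5,8}:  v_{0} + v_{4} + v_{5} + v_{8} = 0 ; sig = (4;())
  P = {0,1,4,6}:  v_{0} + v_{1} + v_{4} + v_{6} = v_{3} ; sig = (4;(1))
  P = {4,5,6,7}:  v_{4} + v_{5} + v_{6} + v_{7} = v_{1} ; sig = (4;(1))
  P = {0,2,4,6,8}:  v_{0} + v_{2} + v_{4} + v_{6} + v_{8} = v_{9} ; sig = (5;(1))

Signatures (|P|; sorted positive RHS coefficients), sorted:
    |P|=2: 7 collections, coeffs (), (1,1), (1,1,1), (1,1,2), (1,1,2,2), (1,1,2,2), (1,2)
    |P|=3: 3 collections, coeffs (1), (1,1), (1,2)
    |P|=4: 3 collections, coeffs (), (1), (1)
    |P|=5: 1 collection, coeffs (1)


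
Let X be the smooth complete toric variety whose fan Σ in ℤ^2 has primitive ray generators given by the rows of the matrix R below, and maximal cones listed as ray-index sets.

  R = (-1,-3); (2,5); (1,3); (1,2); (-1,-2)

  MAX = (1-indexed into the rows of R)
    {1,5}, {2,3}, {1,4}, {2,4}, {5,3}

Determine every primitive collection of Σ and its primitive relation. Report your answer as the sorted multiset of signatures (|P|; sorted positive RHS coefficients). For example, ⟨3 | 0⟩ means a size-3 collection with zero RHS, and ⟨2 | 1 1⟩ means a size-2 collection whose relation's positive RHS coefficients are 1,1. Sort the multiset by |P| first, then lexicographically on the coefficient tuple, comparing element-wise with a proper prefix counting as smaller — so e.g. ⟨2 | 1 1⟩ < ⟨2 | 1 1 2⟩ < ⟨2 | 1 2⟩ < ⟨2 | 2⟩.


5 minimal non-faces of Δ(Σ) (on 5 rays):

  {1,3}:  v_{1} + v_{3} = 0  ⟹  sig = ⟨2 | 0⟩
  {4,5}:  v_{4} + v_{5} = 0  ⟹  sig = ⟨2 | 0⟩
  {1,2}:  v_{1} + v_{2} = v_{4}  ⟹  sig = ⟨2 | 1⟩
  {2,5}:  v_{2} + v_{5} = v_{3}  ⟹  sig = ⟨2 | 1⟩
  {3,4}:  v_{3} + v_{4} = v_{2}  ⟹  sig = ⟨2 | 1⟩

so the primitive-relation signature multiset is
[⟨2 | 0⟩, ⟨2 | 0⟩, ⟨2 | 1⟩, ⟨2 | 1⟩, ⟨2 | 1⟩]
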